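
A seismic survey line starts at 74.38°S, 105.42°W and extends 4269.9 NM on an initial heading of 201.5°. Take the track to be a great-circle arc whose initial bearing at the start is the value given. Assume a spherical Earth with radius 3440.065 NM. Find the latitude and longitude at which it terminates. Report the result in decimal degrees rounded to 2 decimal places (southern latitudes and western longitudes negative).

δ = 4269.9/3440.065 = 1.241227 rad (71.1170°).
With φ₁ = -74.38° = -1.298176 rad and θ = 201.5° = 3.516838 rad:
Applying the spherical law of cosines for sides, sin φ₂ = sin φ₁ cos δ + cos φ₁ sin δ cos θ = -0.548722, so φ₂ = -33.28°.
Then Δλ = atan2(-0.093372, -0.204821) = -2.713867 rad, from sin θ sin δ cos φ₁ over cos δ − sin φ₁ sin φ₂.
λ₂ = -105.42° + -155.49° = -260.91°, normalized to (−180°, 180°] → 99.09°.

latitude -33.28°, longitude 99.09°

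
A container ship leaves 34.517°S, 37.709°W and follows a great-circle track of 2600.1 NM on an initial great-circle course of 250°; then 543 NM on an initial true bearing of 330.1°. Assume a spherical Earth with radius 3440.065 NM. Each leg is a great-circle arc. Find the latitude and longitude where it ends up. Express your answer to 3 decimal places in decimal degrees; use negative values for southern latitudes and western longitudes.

Apply the spherical direct solution leg by leg, carrying full precision between legs.
Leg 1: from (-34.517°, -37.709°), δ = 2600.1/3440.065 = 0.755829 rad, θ = 250° → φ = -37.275°, λ = -91.803°.
Leg 2: from (-37.275°, -91.803°), δ = 543/3440.065 = 0.157846 rad, θ = 330.1° → φ = -29.320°, λ = -96.959°.

latitude -29.320°, longitude -96.959°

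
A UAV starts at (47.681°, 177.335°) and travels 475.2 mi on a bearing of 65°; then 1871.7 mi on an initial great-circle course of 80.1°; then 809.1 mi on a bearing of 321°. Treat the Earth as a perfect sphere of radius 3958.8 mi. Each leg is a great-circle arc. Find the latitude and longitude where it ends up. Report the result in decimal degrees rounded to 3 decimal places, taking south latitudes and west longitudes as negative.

Apply the spherical direct solution leg by leg, carrying full precision between legs.
Leg 1: from (47.681°, 177.335°), δ = 475.2/3958.8 = 0.120036 rad, θ = 65° → φ = 50.189°, λ = -172.906°.
Leg 2: from (50.189°, -172.906°), δ = 1871.7/3958.8 = 0.472795 rad, θ = 80.1° → φ = 47.224°, λ = -131.564°.
Leg 3: from (47.224°, -131.564°), δ = 809.1/3958.8 = 0.204380 rad, θ = 321° → φ = 55.676°, λ = -144.656°.

latitude 55.676°, longitude -144.656°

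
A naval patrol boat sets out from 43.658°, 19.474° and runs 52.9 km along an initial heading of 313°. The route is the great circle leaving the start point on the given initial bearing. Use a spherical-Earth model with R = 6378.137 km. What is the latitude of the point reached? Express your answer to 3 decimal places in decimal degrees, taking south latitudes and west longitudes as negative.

Central angle δ = d/R = 0.008294 rad.
Start latitude φ₁ = 0.761976 rad; initial bearing θ = 5.462881 rad.
sin φ₂ = sin φ₁ cos δ + cos φ₁ sin δ cos θ = (0.690352)(0.999966) + (0.723473)(0.008294)(0.681998) = 0.694421
φ₂ = asin(0.694421) = 0.767615 rad = 43.981°.
Δλ = atan2( sin θ sin δ cos φ₁ , cos δ − sin φ₁ sin φ₂ ) = atan2(-0.004388, 0.520571) = -0.008430 rad = -0.483°.
λ₂ = 19.474° + -0.483° = 18.991°.

latitude 43.981°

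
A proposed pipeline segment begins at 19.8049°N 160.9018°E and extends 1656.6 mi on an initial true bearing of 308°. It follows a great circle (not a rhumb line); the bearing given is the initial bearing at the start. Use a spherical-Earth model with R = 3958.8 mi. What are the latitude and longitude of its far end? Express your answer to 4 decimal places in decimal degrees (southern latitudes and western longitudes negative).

latitude 33.0221°, longitude 138.4501°

The arc subtends δ = 1656.6/3958.8 = 0.418460 rad at the centre.
With φ₁ = 19.8049° = 0.345661 rad and θ = 308° = 5.375614 rad:
Applying the spherical law of cosines for sides, sin φ₂ = sin φ₁ cos δ + cos φ₁ sin δ cos θ = 0.544963, so φ₂ = 33.0221°.
Δλ = atan2( sin θ sin δ cos φ₁ , cos δ − sin φ₁ sin φ₂ ) = atan2(-0.301271, 0.729072) = -0.391855 rad = -22.4517°.
λ₂ = 160.9018° + -22.4517° = 138.4501°.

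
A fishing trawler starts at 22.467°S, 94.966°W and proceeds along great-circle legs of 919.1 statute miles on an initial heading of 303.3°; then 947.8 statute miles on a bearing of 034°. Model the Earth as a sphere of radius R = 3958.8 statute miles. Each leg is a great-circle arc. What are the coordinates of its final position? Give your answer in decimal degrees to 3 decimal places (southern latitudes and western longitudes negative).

Apply the spherical direct solution leg by leg, carrying full precision between legs.
Leg 1: from (-22.467°, -94.966°), δ = 919.1/3958.8 = 0.232166 rad, θ = 303.3° → φ = -14.783°, λ = -106.438°.
Leg 2: from (-14.783°, -106.438°), δ = 947.8/3958.8 = 0.239416 rad, θ = 34° → φ = -3.313°, λ = -98.805°.

latitude -3.313°, longitude -98.805°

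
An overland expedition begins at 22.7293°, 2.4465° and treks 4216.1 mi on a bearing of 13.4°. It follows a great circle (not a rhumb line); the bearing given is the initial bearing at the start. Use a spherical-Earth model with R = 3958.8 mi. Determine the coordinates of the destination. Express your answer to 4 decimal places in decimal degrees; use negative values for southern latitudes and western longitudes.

δ = 4216.1/3958.8 = 1.064994 rad (61.0197°).
Start latitude φ₁ = 0.396701 rad; initial bearing θ = 0.233874 rad.
sin φ₂ = sin φ₁ cos δ + cos φ₁ sin δ cos θ = (0.386378)(0.484509) + (0.922341)(0.874786)(0.972776) = 0.972089
φ₂ = asin(0.972089) = 1.333975 rad = 76.4311°.
Then Δλ = atan2(0.186986, 0.108916) = 1.043359 rad, from sin θ sin δ cos φ₁ over cos δ − sin φ₁ sin φ₂.
λ₂ = λ₁ + Δλ = 62.2265°.

latitude 76.4311°, longitude 62.2265°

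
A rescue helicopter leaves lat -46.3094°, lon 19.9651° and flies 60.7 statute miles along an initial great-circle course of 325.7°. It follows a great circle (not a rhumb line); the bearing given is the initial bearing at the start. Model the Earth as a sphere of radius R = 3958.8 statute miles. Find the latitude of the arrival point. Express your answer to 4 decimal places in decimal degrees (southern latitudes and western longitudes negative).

δ = 60.7/3958.8 = 0.015333 rad (0.8785°).
Start latitude φ₁ = -0.808252 rad; initial bearing θ = 5.684537 rad.
Applying the spherical law of cosines for sides, sin φ₂ = sin φ₁ cos δ + cos φ₁ sin δ cos θ = -0.714246, so φ₂ = -45.5815°.
For the longitude increment, Δλ = atan2( sin θ sin δ cos φ₁, cos δ − sin φ₁ sin φ₂ ) = atan2(-0.005968, 0.483425) = -0.7073°.
Hence λ₂ = 19.9651° + -0.7073° = 19.2578°.

latitude -45.5815°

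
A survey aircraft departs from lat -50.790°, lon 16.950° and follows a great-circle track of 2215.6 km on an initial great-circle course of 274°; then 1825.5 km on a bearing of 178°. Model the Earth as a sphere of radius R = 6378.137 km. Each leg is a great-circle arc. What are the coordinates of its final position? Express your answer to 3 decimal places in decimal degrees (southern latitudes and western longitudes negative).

Apply the spherical direct solution leg by leg, carrying full precision between legs.
Leg 1: from (-50.790°, 16.950°), δ = 2215.6/6378.137 = 0.347374 rad, θ = 274° → φ = -45.524°, λ = -12.044°.
Leg 2: from (-45.524°, -12.044°), δ = 1825.5/6378.137 = 0.286212 rad, θ = 178° → φ = -61.908°, λ = -10.845°.

latitude -61.908°, longitude -10.845°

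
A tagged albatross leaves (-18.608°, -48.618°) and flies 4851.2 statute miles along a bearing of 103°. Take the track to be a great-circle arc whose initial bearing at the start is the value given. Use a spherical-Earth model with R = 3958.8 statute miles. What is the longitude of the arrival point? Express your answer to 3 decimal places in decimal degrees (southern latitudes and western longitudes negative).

Angular distance δ = d/R = 4851.2 / 3958.8 = 1.225422 rad.
Converting: φ₁ = -0.324771 rad, θ = 1.797689 rad.
Applying the spherical law of cosines for sides, sin φ₂ = sin φ₁ cos δ + cos φ₁ sin δ cos θ = -0.308630, so φ₂ = -17.977°.
For the longitude increment, Δλ = atan2( sin θ sin δ cos φ₁, cos δ − sin φ₁ sin φ₂ ) = atan2(0.868904, 0.240068) = 74.555°.
λ₂ = λ₁ + Δλ = 25.937°.

longitude 25.937°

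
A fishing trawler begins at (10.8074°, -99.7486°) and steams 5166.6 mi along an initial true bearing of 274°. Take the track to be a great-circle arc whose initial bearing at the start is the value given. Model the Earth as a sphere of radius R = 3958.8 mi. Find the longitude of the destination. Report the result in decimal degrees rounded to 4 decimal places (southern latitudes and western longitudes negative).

Central angle δ = d/R = 1.305092 rad.
With φ₁ = 10.8074° = 0.188625 rad and θ = 274° = 4.782202 rad:
Destination latitude: φ₂ = arcsin( sin φ₁ cos δ + cos φ₁ sin δ cos θ ) = arcsin(0.115352) = 6.6239°.
Then Δλ = atan2(-0.945485, 0.240959) = -1.321256 rad, from sin θ sin δ cos φ₁ over cos δ − sin φ₁ sin φ₂.
λ₂ = -99.7486° + -75.7024° = -175.4510°.

longitude -175.4510°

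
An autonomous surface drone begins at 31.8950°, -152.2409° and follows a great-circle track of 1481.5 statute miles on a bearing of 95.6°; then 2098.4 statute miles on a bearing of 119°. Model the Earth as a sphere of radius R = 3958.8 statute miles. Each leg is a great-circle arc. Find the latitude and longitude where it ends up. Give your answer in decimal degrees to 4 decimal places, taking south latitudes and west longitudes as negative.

Apply the spherical direct solution leg by leg, carrying full precision between legs.
Leg 1: from (31.8950°, -152.2409°), δ = 1481.5/3958.8 = 0.374230 rad, θ = 95.6° → φ = 27.4846°, λ = -128.0300°.
Leg 2: from (27.4846°, -128.0300°), δ = 2098.4/3958.8 = 0.530060 rad, θ = 119° → φ = 10.4124°, λ = -101.3121°.

latitude 10.4124°, longitude -101.3121°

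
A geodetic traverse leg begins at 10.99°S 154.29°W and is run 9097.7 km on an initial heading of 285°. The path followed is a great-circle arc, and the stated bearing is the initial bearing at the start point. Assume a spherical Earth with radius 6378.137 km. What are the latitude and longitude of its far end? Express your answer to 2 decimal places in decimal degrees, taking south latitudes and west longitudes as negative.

latitude 12.94°, longitude 126.96°

The arc subtends δ = 9097.7/6378.137 = 1.426388 rad at the centre.
Start latitude φ₁ = -0.191812 rad; initial bearing θ = 4.974188 rad.
sin φ₂ = sin φ₁ cos δ + cos φ₁ sin δ cos θ = (-0.190638)(0.143907) + (0.981660)(0.989591)(0.258819) = 0.223994
φ₂ = asin(0.223994) = 0.225911 rad = 12.94°.
Δλ = atan2( sin θ sin δ cos φ₁ , cos δ − sin φ₁ sin φ₂ ) = atan2(-0.938342, 0.186608) = -1.374487 rad = -78.75°.
λ₂ = -154.29° + -78.75° = -233.04°, normalized to (−180°, 180°] → 126.96°.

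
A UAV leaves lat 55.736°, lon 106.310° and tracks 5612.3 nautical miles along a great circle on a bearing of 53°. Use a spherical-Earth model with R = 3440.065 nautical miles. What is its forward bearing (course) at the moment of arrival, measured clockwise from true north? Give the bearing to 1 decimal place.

The arc subtends δ = 5612.3/3440.065 = 1.631452 rad at the centre.
Converting: φ₁ = 0.972777 rad, θ = 0.925025 rad.
sin φ₂ = sin φ₁ cos δ + cos φ₁ sin δ cos θ = (0.826452)(-0.060618) + (0.563007)(0.998161)(0.601815) = 0.288105
φ₂ = asin(0.288105) = 0.292247 rad = 16.745°.
Then Δλ = atan2(0.448810, -0.298723) = 2.158052 rad, from sin θ sin δ cos φ₁ over cos δ − sin φ₁ sin φ₂.
λ₂ = 106.310° + 123.647° = 229.957°, normalized to (−180°, 180°] → -130.043°.
The forward bearing on arrival equals the back-azimuth from the destination plus 180°.
Back-azimuth from P₂ (16.7°, -130.0°) to P₁ (55.7°, 106.3°), with Δλ' = λ₁ − λ₂ = 236.4°: atan2( sin Δλ' cos φ₁ , cos φ₂ sin φ₁ − sin φ₂ cos φ₁ cos Δλ' ) = 332.0°.
Final bearing = (332.0° + 180°) mod 360° = 152.0°.

final bearing 152.0°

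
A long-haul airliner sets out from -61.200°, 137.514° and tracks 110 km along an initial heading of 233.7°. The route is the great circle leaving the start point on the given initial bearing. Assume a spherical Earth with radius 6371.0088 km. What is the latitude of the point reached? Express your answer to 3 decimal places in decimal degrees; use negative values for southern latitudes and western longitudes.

latitude -61.775°

Central angle δ = d/R = 0.017266 rad.
With φ₁ = -61.200° = -1.068142 rad and θ = 233.7° = 4.078834 rad:
sin φ₂ = sin φ₁ cos δ + cos φ₁ sin δ cos θ = (-0.876307)(0.999851) + (0.481754)(0.017265)(-0.592013) = -0.881100
φ₂ = asin(-0.881100) = -1.078183 rad = -61.775°.
For the longitude increment, Δλ = atan2( sin θ sin δ cos φ₁, cos δ − sin φ₁ sin φ₂ ) = atan2(-0.006703, 0.227737) = -1.686°.
Hence λ₂ = 137.514° + -1.686° = 135.828°.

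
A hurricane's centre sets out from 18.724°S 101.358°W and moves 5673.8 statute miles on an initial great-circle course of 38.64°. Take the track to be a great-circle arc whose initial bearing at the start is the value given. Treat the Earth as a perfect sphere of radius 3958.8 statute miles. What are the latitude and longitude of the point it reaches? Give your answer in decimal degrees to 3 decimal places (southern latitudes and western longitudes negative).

latitude 43.530°, longitude -42.806°

δ = 5673.8/3958.8 = 1.433212 rad (82.1170°).
Start latitude φ₁ = -0.326795 rad; initial bearing θ = 0.674395 rad.
sin φ₂ = sin φ₁ cos δ + cos φ₁ sin δ cos θ = (-0.321010)(0.137151) + (0.947076)(0.990550)(0.781085) = 0.688729
φ₂ = asin(0.688729) = 0.759735 rad = 43.530°.
For the longitude increment, Δλ = atan2( sin θ sin δ cos φ₁, cos δ − sin φ₁ sin φ₂ ) = atan2(0.585790, 0.358239) = 58.552°.
λ₂ = λ₁ + Δλ = -42.806°.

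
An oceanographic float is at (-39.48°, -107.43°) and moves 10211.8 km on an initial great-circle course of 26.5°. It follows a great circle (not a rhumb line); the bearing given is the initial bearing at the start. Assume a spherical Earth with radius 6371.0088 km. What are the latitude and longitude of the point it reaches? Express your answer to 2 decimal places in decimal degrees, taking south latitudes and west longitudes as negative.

Angular distance δ = d/R = 10211.8 / 6371.0088 = 1.602854 rad.
Start latitude φ₁ = -0.689056 rad; initial bearing θ = 0.462512 rad.
Applying the spherical law of cosines for sides, sin φ₂ = sin φ₁ cos δ + cos φ₁ sin δ cos θ = 0.710776, so φ₂ = 45.30°.
Then Δλ = atan2(0.344219, 0.419865) = 0.686718 rad, from sin θ sin δ cos φ₁ over cos δ − sin φ₁ sin φ₂.
λ₂ = λ₁ + Δλ = -68.08°.

latitude 45.30°, longitude -68.08°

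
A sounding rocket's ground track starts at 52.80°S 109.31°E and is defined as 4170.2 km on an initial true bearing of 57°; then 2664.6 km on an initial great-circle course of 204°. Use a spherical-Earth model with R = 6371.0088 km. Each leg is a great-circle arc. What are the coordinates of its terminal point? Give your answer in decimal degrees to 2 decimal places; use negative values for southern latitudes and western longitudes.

latitude -46.80°, longitude 129.82°

Apply the spherical direct solution leg by leg, carrying full precision between legs.
Leg 1: from (-52.80°, 109.31°), δ = 4170.2/6371.0088 = 0.654559 rad, θ = 57° → φ = -25.56°, λ = 143.78°.
Leg 2: from (-25.56°, 143.78°), δ = 2664.6/6371.0088 = 0.418238 rad, θ = 204° → φ = -46.80°, λ = 129.82°.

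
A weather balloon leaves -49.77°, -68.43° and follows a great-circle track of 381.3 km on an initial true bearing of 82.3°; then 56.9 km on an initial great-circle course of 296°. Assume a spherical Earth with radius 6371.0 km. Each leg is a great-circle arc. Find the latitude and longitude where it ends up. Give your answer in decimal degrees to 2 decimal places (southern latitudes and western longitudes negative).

Apply the spherical direct solution leg by leg, carrying full precision between legs.
Leg 1: from (-49.77°, -68.43°), δ = 381.3/6371 = 0.059849 rad, θ = 82.3° → φ = -49.19°, λ = -63.23°.
Leg 2: from (-49.19°, -63.23°), δ = 56.9/6371 = 0.008931 rad, θ = 296° → φ = -48.97°, λ = -63.93°.

latitude -48.97°, longitude -63.93°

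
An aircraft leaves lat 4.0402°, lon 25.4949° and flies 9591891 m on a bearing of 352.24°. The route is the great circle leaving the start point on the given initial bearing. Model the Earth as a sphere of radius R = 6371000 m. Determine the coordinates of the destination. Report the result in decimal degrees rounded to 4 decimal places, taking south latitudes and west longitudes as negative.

latitude 82.2520°, longitude -66.4730°

The arc subtends δ = 9591891/6371000 = 1.505555 rad at the centre.
With φ₁ = 4.0402° = 0.070515 rad and θ = 352.24° = 6.147748 rad:
Applying the spherical law of cosines for sides, sin φ₂ = sin φ₁ cos δ + cos φ₁ sin δ cos θ = 0.990871, so φ₂ = 82.2520°.
Δλ = atan2( sin θ sin δ cos φ₁ , cos δ − sin φ₁ sin φ₂ ) = atan2(-0.134402, -0.004618) = -1.605143 rad = -91.9679°.
λ₂ = λ₁ + Δλ = -66.4730°.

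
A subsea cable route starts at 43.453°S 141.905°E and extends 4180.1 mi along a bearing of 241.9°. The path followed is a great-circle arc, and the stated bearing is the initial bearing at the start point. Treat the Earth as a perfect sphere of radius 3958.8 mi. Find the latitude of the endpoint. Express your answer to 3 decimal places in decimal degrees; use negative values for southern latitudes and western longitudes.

The arc subtends δ = 4180.1/3958.8 = 1.055901 rad at the centre.
Start latitude φ₁ = -0.758398 rad; initial bearing θ = 4.221951 rad.
sin φ₂ = sin φ₁ cos δ + cos φ₁ sin δ cos θ = (-0.687759)(0.492444) + (0.725939)(0.870344)(-0.471012) = -0.636276
φ₂ = asin(-0.636276) = -0.689661 rad = -39.515°.
For the longitude increment, Δλ = atan2( sin θ sin δ cos φ₁, cos δ − sin φ₁ sin φ₂ ) = atan2(-0.557342, 0.054839) = -84.381°.
Hence λ₂ = 141.905° + -84.381° = 57.524°.

latitude -39.515°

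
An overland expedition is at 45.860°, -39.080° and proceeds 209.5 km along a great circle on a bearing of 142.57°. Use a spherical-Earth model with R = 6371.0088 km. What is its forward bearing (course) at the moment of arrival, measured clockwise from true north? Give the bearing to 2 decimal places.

final bearing 143.70°

δ = 209.5/6371.0088 = 0.032883 rad (1.8841°).
Start latitude φ₁ = 0.800408 rad; initial bearing θ = 2.488316 rad.
sin φ₂ = sin φ₁ cos δ + cos φ₁ sin δ cos θ = (0.717640)(0.999459) + (0.696414)(0.032877)(-0.794096) = 0.699070
φ₂ = asin(0.699070) = 0.774097 rad = 44.352°.
Δλ = atan2( sin θ sin δ cos φ₁ , cos δ − sin φ₁ sin φ₂ ) = atan2(0.013916, 0.497778) = 0.027949 rad = 1.601°.
λ₂ = λ₁ + Δλ = -37.479°.
The forward bearing on arrival equals the back-azimuth from the destination plus 180°.
Back-azimuth from P₂ (44.35°, -37.48°) to P₁ (45.86°, -39.08°), with Δλ' = λ₁ − λ₂ = -1.60°: atan2( sin Δλ' cos φ₁ , cos φ₂ sin φ₁ − sin φ₂ cos φ₁ cos Δλ' ) = 323.70°.
Final bearing = (323.70° + 180°) mod 360° = 143.70°.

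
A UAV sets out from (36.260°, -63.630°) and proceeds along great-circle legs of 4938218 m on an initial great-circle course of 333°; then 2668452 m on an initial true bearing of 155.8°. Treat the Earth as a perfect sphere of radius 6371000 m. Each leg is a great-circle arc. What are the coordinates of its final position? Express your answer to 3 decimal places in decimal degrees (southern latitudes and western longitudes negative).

Apply the spherical direct solution leg by leg, carrying full precision between legs.
Leg 1: from (36.260°, -63.630°), δ = 4938218/6371000 = 0.775109 rad, θ = 333° → φ = 67.709°, λ = -120.515°.
Leg 2: from (67.709°, -120.515°), δ = 2668452/6371000 = 0.418844 rad, θ = 155.8° → φ = 44.796°, λ = -106.927°.

latitude 44.796°, longitude -106.927°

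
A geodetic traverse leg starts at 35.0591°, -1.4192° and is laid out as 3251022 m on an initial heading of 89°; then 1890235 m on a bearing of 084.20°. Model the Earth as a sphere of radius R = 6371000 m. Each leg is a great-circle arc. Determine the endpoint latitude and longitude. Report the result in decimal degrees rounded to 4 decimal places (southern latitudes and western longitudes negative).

latitude 30.7612°, longitude 52.9096°

Apply the spherical direct solution leg by leg, carrying full precision between legs.
Leg 1: from (35.0591°, -1.4192°), δ = 3251022/6371000 = 0.510284 rad, θ = 89° → φ = 30.5454°, λ = 33.1249°.
Leg 2: from (30.5454°, 33.1249°), δ = 1890235/6371000 = 0.296694 rad, θ = 84.2° → φ = 30.7612°, λ = 52.9096°.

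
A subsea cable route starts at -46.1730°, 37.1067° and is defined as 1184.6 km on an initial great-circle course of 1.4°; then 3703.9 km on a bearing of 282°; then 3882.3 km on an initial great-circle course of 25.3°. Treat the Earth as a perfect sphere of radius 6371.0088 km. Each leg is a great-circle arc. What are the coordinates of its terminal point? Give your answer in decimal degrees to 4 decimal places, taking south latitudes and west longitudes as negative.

latitude 8.8548°, longitude 16.0197°

Apply the spherical direct solution leg by leg, carrying full precision between legs.
Leg 1: from (-46.1730°, 37.1067°), δ = 1184.6/6371.0088 = 0.185936 rad, θ = 1.4° → φ = -35.5223°, λ = 37.4247°.
Leg 2: from (-35.5223°, 37.4247°), δ = 3703.9/6371.0088 = 0.581368 rad, θ = 282° → φ = -23.1187°, λ = 1.6872°.
Leg 3: from (-23.1187°, 1.6872°), δ = 3882.3/6371.0088 = 0.609370 rad, θ = 25.3° → φ = 8.8548°, λ = 16.0197°.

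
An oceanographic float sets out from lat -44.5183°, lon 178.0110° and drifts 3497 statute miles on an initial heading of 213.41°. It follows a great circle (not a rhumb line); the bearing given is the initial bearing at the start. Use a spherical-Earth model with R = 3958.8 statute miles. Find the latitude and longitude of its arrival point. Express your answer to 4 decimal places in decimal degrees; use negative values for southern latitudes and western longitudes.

latitude -64.8138°, longitude 88.0275°

Angular distance δ = d/R = 3497 / 3958.8 = 0.883348 rad.
With φ₁ = -44.5183° = -0.776991 rad and θ = 213.41° = 3.724707 rad:
Destination latitude: φ₂ = arcsin( sin φ₁ cos δ + cos φ₁ sin δ cos θ ) = arcsin(-0.904929) = -64.8138°.
For the longitude increment, Δλ = atan2( sin θ sin δ cos φ₁, cos δ − sin φ₁ sin φ₂ ) = atan2(-0.303437, 0.000087) = -89.9835°.
Hence λ₂ = 178.0110° + -89.9835° = 88.0275°.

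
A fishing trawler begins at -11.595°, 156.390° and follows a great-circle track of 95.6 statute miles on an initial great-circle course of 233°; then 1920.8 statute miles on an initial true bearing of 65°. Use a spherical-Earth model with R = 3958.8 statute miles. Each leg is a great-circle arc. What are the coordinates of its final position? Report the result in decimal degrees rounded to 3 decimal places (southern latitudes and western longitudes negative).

Apply the spherical direct solution leg by leg, carrying full precision between legs.
Leg 1: from (-11.595°, 156.390°), δ = 95.6/3958.8 = 0.024149 rad, θ = 233° → φ = -12.425°, λ = 155.259°.
Leg 2: from (-12.425°, 155.259°), δ = 1920.8/3958.8 = 0.485198 rad, θ = 65° → φ = 0.123°, λ = -179.737°.

latitude 0.123°, longitude -179.737°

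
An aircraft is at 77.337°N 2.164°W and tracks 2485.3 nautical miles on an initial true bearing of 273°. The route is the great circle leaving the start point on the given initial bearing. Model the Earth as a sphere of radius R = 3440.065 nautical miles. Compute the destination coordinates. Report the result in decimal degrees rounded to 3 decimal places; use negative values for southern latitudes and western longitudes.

The arc subtends δ = 2485.3/3440.065 = 0.722457 rad at the centre.
Start latitude φ₁ = 1.349785 rad; initial bearing θ = 4.764749 rad.
sin φ₂ = sin φ₁ cos δ + cos φ₁ sin δ cos θ = (0.975676)(0.750183) + (0.219216)(0.661230)(0.052336) = 0.739522
φ₂ = asin(0.739522) = 0.832360 rad = 47.691°.
Δλ = atan2( sin θ sin δ cos φ₁ , cos δ − sin φ₁ sin φ₂ ) = atan2(-0.144754, 0.028649) = -1.375406 rad = -78.805°.
Hence λ₂ = -2.164° + -78.805° = -80.969°.

latitude 47.691°, longitude -80.969°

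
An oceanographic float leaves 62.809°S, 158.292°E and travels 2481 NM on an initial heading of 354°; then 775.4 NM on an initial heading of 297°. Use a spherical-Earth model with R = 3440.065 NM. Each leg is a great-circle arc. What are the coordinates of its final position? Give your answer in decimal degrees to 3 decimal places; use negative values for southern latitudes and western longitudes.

latitude -15.324°, longitude 142.119°

Apply the spherical direct solution leg by leg, carrying full precision between legs.
Leg 1: from (-62.809°, 158.292°), δ = 2481/3440.065 = 0.721207 rad, θ = 354° → φ = -21.589°, λ = 154.035°.
Leg 2: from (-21.589°, 154.035°), δ = 775.4/3440.065 = 0.225403 rad, θ = 297° → φ = -15.324°, λ = 142.119°.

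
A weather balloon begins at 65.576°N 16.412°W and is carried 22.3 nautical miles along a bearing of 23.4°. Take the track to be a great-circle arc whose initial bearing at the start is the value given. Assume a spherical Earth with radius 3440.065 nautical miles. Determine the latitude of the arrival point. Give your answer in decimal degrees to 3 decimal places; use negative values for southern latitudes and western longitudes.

Central angle δ = d/R = 0.006482 rad.
With φ₁ = 65.576° = 1.144517 rad and θ = 23.4° = 0.408407 rad:
Applying the spherical law of cosines for sides, sin φ₂ = sin φ₁ cos δ + cos φ₁ sin δ cos θ = 0.912951, so φ₂ = 65.916°.
Then Δλ = atan2(0.001065, 0.168727) = 0.006309 rad, from sin θ sin δ cos φ₁ over cos δ − sin φ₁ sin φ₂.
Hence λ₂ = -16.412° + 0.361° = -16.051°.

latitude 65.916°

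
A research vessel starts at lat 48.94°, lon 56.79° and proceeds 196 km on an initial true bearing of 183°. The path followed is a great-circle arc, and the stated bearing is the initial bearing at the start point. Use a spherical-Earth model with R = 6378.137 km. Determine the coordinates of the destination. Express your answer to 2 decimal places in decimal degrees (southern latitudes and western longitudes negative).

Central angle δ = d/R = 0.030730 rad.
With φ₁ = 48.94° = 0.854164 rad and θ = 183° = 3.193953 rad:
Applying the spherical law of cosines for sides, sin φ₂ = sin φ₁ cos δ + cos φ₁ sin δ cos θ = 0.733512, so φ₂ = 47.18°.
For the longitude increment, Δλ = atan2( sin θ sin δ cos φ₁, cos δ − sin φ₁ sin φ₂ ) = atan2(-0.001056, 0.446444) = -0.14°.
λ₂ = λ₁ + Δλ = 56.65°.

latitude 47.18°, longitude 56.65°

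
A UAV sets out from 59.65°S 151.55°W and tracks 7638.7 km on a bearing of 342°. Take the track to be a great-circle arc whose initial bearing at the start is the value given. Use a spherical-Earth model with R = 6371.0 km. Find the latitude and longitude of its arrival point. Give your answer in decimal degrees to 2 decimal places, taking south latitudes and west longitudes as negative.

latitude 7.71°, longitude -168.44°

Central angle δ = d/R = 1.198980 rad.
With φ₁ = -59.65° = -1.041089 rad and θ = 342° = 5.969026 rad:
Destination latitude: φ₂ = arcsin( sin φ₁ cos δ + cos φ₁ sin δ cos θ ) = arcsin(0.134195) = 7.71°.
Then Δλ = atan2(-0.145471, 0.479113) = -0.294780 rad, from sin θ sin δ cos φ₁ over cos δ − sin φ₁ sin φ₂.
λ₂ = -151.55° + -16.89° = -168.44°.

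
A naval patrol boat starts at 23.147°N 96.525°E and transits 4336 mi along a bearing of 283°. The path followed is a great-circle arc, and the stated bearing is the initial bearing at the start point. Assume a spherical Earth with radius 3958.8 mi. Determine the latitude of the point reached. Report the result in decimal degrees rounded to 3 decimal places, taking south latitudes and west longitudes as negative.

The arc subtends δ = 4336/3958.8 = 1.095281 rad at the centre.
Start latitude φ₁ = 0.403991 rad; initial bearing θ = 4.939282 rad.
Destination latitude: φ₂ = arcsin( sin φ₁ cos δ + cos φ₁ sin δ cos θ ) = arcsin(0.363851) = 21.337°.
Δλ = atan2( sin θ sin δ cos φ₁ , cos δ − sin φ₁ sin φ₂ ) = atan2(-0.796535, 0.314770) = -1.194458 rad = -68.437°.
Hence λ₂ = 96.525° + -68.437° = 28.088°.

latitude 21.337°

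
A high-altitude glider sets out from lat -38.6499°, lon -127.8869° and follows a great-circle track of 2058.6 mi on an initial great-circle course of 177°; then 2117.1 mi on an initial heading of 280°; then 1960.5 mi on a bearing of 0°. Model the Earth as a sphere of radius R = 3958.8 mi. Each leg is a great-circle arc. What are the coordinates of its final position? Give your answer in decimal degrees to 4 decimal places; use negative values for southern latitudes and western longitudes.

latitude -21.7208°, longitude -175.3225°

Apply the spherical direct solution leg by leg, carrying full precision between legs.
Leg 1: from (-38.6499°, -127.8869°), δ = 2058.6/3958.8 = 0.520006 rad, θ = 177° → φ = -68.3613°, λ = -123.8430°.
Leg 2: from (-68.3613°, -123.8430°), δ = 2117.1/3958.8 = 0.534783 rad, θ = 280° → φ = -50.0952°, λ = -175.3225°.
Leg 3: from (-50.0952°, -175.3225°), δ = 1960.5/3958.8 = 0.495226 rad, θ = 0° → φ = -21.7208°, λ = -175.3225°.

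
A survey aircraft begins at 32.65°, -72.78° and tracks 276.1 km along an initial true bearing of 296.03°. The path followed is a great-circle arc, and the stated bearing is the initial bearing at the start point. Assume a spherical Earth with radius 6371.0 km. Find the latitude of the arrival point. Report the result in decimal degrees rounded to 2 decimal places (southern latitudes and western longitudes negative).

δ = 276.1/6371 = 0.043337 rad (2.4830°).
With φ₁ = 32.65° = 0.569850 rad and θ = 296.03° = 5.166698 rad:
Applying the spherical law of cosines for sides, sin φ₂ = sin φ₁ cos δ + cos φ₁ sin δ cos θ = 0.555007, so φ₂ = 33.71°.
For the longitude increment, Δλ = atan2( sin θ sin δ cos φ₁, cos δ − sin φ₁ sin φ₂ ) = atan2(-0.032777, 0.699632) = -2.68°.
λ₂ = -72.78° + -2.68° = -75.46°.

latitude 33.71°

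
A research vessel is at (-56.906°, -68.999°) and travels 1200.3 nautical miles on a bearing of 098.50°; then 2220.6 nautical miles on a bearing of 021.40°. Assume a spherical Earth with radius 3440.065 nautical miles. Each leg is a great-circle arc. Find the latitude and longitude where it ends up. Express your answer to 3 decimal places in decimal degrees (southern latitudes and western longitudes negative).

Apply the spherical direct solution leg by leg, carrying full precision between legs.
Leg 1: from (-56.906°, -68.999°), δ = 1200.3/3440.065 = 0.348918 rad, θ = 98.5° → φ = -54.576°, λ = -33.312°.
Leg 2: from (-54.576°, -33.312°), δ = 2220.6/3440.065 = 0.645511 rad, θ = 21.4° → φ = -19.042°, λ = -19.884°.

latitude -19.042°, longitude -19.884°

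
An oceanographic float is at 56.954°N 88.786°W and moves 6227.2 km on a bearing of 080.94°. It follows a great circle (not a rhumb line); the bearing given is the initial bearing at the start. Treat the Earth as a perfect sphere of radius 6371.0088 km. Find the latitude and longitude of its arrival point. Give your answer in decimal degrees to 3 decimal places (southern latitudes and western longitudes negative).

latitude 32.676°, longitude -12.215°

Central angle δ = d/R = 0.977428 rad.
Start latitude φ₁ = 0.994035 rad; initial bearing θ = 1.412669 rad.
Applying the spherical law of cosines for sides, sin φ₂ = sin φ₁ cos δ + cos φ₁ sin δ cos θ = 0.539895, so φ₂ = 32.676°.
Then Δλ = atan2(0.446457, 0.106599) = 1.336418 rad, from sin θ sin δ cos φ₁ over cos δ − sin φ₁ sin φ₂.
λ₂ = -88.786° + 76.571° = -12.215°.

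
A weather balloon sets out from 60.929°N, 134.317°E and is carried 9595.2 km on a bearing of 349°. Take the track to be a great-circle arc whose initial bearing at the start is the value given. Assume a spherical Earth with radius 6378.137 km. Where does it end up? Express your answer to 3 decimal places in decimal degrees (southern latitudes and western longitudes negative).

latitude 32.270°, longitude -32.670°

Central angle δ = d/R = 1.504389 rad.
Start latitude φ₁ = 1.063412 rad; initial bearing θ = 6.091199 rad.
sin φ₂ = sin φ₁ cos δ + cos φ₁ sin δ cos θ = (0.874018)(0.066358) + (0.485893)(0.997796)(0.981627) = 0.533913
φ₂ = asin(0.533913) = 0.563222 rad = 32.270°.
Δλ = atan2( sin θ sin δ cos φ₁ , cos δ − sin φ₁ sin φ₂ ) = atan2(-0.092508, -0.400291) = -2.914477 rad = -166.987°.
Hence λ₂ = 134.317° + -166.987° = -32.670°.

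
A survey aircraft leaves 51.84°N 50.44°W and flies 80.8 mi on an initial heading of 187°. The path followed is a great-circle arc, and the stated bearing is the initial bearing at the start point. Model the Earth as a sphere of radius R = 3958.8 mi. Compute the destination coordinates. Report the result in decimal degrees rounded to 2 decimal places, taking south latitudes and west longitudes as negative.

The arc subtends δ = 80.8/3958.8 = 0.020410 rad at the centre.
Converting: φ₁ = 0.904779 rad, θ = 3.263766 rad.
Destination latitude: φ₂ = arcsin( sin φ₁ cos δ + cos φ₁ sin δ cos θ ) = arcsin(0.773609) = 50.68°.
For the longitude increment, Δλ = atan2( sin θ sin δ cos φ₁, cos δ − sin φ₁ sin φ₂ ) = atan2(-0.001537, 0.391512) = -0.22°.
λ₂ = λ₁ + Δλ = -50.66°.

latitude 50.68°, longitude -50.66°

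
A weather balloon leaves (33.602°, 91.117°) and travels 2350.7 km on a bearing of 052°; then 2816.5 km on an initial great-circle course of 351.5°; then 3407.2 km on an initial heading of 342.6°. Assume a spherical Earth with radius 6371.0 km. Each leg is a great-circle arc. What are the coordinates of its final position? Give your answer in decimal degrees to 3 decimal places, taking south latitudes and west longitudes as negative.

Apply the spherical direct solution leg by leg, carrying full precision between legs.
Leg 1: from (33.602°, 91.117°), δ = 2350.7/6371 = 0.368969 rad, θ = 52° → φ = 44.516°, λ = 114.606°.
Leg 2: from (44.516°, 114.606°), δ = 2816.5/6371 = 0.442081 rad, θ = 351.5° → φ = 69.296°, λ = 104.302°.
Leg 3: from (69.296°, 104.302°), δ = 3407.2/6371 = 0.534798 rad, θ = 342.6° → φ = 77.621°, λ = -30.385°.

latitude 77.621°, longitude -30.385°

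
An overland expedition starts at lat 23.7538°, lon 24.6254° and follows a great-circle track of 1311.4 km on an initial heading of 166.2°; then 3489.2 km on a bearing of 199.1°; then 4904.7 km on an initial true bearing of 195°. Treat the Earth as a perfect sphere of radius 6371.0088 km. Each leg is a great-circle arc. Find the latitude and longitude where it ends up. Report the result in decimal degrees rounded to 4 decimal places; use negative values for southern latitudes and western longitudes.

Apply the spherical direct solution leg by leg, carrying full precision between legs.
Leg 1: from (23.7538°, 24.6254°), δ = 1311.4/6371.0088 = 0.205839 rad, θ = 166.2° → φ = 12.2766°, λ = 27.4853°.
Leg 2: from (12.2766°, 27.4853°), δ = 3489.2/6371.0088 = 0.547668 rad, θ = 199.1° → φ = -17.4126°, λ = 17.1992°.
Leg 3: from (-17.4126°, 17.1992°), δ = 4904.7/6371.0088 = 0.769847 rad, θ = 195° → φ = -58.9110°, λ = -3.2190°.

latitude -58.9110°, longitude -3.2190°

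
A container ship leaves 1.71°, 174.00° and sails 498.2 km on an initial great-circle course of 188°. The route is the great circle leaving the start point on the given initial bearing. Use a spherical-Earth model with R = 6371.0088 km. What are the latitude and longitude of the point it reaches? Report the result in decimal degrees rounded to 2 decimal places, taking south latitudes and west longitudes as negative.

Angular distance δ = d/R = 498.2 / 6371.0088 = 0.078198 rad.
With φ₁ = 1.71° = 0.029845 rad and θ = 188° = 3.281219 rad:
Destination latitude: φ₂ = arcsin( sin φ₁ cos δ + cos φ₁ sin δ cos θ ) = arcsin(-0.047574) = -2.73°.
Δλ = atan2( sin θ sin δ cos φ₁ , cos δ − sin φ₁ sin φ₂ ) = atan2(-0.010867, 0.998364) = -0.010885 rad = -0.62°.
λ₂ = 174.00° + -0.62° = 173.38°.

latitude -2.73°, longitude 173.38°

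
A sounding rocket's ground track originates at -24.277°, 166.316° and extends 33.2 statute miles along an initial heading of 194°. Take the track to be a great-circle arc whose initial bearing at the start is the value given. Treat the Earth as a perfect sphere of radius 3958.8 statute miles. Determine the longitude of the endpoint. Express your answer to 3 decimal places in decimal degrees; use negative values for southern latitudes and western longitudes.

longitude 166.188°

Central angle δ = d/R = 0.008386 rad.
Converting: φ₁ = -0.423714 rad, θ = 3.385939 rad.
Destination latitude: φ₂ = arcsin( sin φ₁ cos δ + cos φ₁ sin δ cos θ ) = arcsin(-0.418552) = -24.743°.
For the longitude increment, Δλ = atan2( sin θ sin δ cos φ₁, cos δ − sin φ₁ sin φ₂ ) = atan2(-0.001849, 0.827878) = -0.128°.
λ₂ = λ₁ + Δλ = 166.188°.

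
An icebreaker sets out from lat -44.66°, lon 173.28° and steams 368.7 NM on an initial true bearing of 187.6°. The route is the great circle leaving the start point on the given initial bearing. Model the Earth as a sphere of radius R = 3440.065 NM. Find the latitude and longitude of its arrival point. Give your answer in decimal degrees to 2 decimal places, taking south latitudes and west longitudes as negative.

latitude -50.74°, longitude 172.00°

δ = 368.7/3440.065 = 0.107178 rad (6.1409°).
With φ₁ = -44.66° = -0.779464 rad and θ = 187.6° = 3.274238 rad:
sin φ₂ = sin φ₁ cos δ + cos φ₁ sin δ cos θ = (-0.702898)(0.994262) + (0.711290)(0.106973)(-0.991216) = -0.774286
φ₂ = asin(-0.774286) = -0.885585 rad = -50.74°.
Δλ = atan2( sin θ sin δ cos φ₁ , cos δ − sin φ₁ sin φ₂ ) = atan2(-0.010063, 0.450018) = -0.022358 rad = -1.28°.
Hence λ₂ = 173.28° + -1.28° = 172.00°.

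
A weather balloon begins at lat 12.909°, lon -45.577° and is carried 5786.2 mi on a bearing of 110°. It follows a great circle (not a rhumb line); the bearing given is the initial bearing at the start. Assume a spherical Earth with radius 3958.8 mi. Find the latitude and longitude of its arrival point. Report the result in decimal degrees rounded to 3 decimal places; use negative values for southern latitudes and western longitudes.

The arc subtends δ = 5786.2/3958.8 = 1.461605 rad at the centre.
Converting: φ₁ = 0.225305 rad, θ = 1.919862 rad.
Applying the spherical law of cosines for sides, sin φ₂ = sin φ₁ cos δ + cos φ₁ sin δ cos θ = -0.307045, so φ₂ = -17.881°.
Δλ = atan2( sin θ sin δ cos φ₁ , cos δ − sin φ₁ sin φ₂ ) = atan2(0.910488, 0.177570) = 1.378187 rad = 78.964°.
λ₂ = -45.577° + 78.964° = 33.387°.

latitude -17.881°, longitude 33.387°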